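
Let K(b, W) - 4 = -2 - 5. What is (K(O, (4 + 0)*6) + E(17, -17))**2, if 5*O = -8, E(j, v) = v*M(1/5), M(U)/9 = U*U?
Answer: 51984/625 ≈ 83.174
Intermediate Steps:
M(U) = 9*U**2 (M(U) = 9*(U*U) = 9*U**2)
E(j, v) = 9*v/25 (E(j, v) = v*(9*(1/5)**2) = v*(9*(1/25)) = v*(9/25) = 9*v/25)
O = -8/5 (O = (1/5)*(-8) = -8/5 ≈ -1.6000)
K(b, W) = -3 (K(b, W) = 4 + (-2 - 5) = 4 - 7 = -3)
(K(O, (4 + 0)*6) + E(17, -17))**2 = (-3 + (9/25)*(-17))**2 = (-3 - 153/25)**2 = (-228/25)**2 = 51984/625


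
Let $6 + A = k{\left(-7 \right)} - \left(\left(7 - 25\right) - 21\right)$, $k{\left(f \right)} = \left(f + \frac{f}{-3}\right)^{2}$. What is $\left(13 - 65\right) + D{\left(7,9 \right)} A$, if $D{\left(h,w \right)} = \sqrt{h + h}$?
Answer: $-52 + \frac{493 \sqrt{14}}{9} \approx 152.96$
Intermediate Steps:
$k{\left(f \right)} = \frac{4 f^{2}}{9}$ ($k{\left(f \right)} = \left(f + f \left(- \frac{1}{3}\right)\right)^{2} = \left(f - \frac{f}{3}\right)^{2} = \left(\frac{2 f}{3}\right)^{2} = \frac{4 f^{2}}{9}$)
$D{\left(h,w \right)} = \sqrt{2} \sqrt{h}$ ($D{\left(h,w \right)} = \sqrt{2 h} = \sqrt{2} \sqrt{h}$)
$A = \frac{493}{9}$ ($A = -6 + \left(\frac{4 \left(-7\right)^{2}}{9} - \left(\left(7 - 25\right) - 21\right)\right) = -6 + \left(\frac{4}{9} \cdot 49 - \left(-18 - 21\right)\right) = -6 + \left(\frac{196}{9} - -39\right) = -6 + \left(\frac{196}{9} + 39\right) = -6 + \frac{547}{9} = \frac{493}{9} \approx 54.778$)
$\left(13 - 65\right) + D{\left(7,9 \right)} A = \left(13 - 65\right) + \sqrt{2} \sqrt{7} \cdot \frac{493}{9} = \left(13 - 65\right) + \sqrt{14} \cdot \frac{493}{9} = -52 + \frac{493 \sqrt{14}}{9}$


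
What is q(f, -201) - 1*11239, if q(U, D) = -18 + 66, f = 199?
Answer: -11191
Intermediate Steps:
q(U, D) = 48
q(f, -201) - 1*11239 = 48 - 1*11239 = 48 - 11239 = -11191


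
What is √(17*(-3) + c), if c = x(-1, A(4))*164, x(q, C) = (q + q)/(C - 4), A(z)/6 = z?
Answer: I*√1685/5 ≈ 8.2097*I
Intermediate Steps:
A(z) = 6*z
x(q, C) = 2*q/(-4 + C) (x(q, C) = (2*q)/(-4 + C) = 2*q/(-4 + C))
c = -82/5 (c = (2*(-1)/(-4 + 6*4))*164 = (2*(-1)/(-4 + 24))*164 = (2*(-1)/20)*164 = (2*(-1)*(1/20))*164 = -⅒*164 = -82/5 ≈ -16.400)
√(17*(-3) + c) = √(17*(-3) - 82/5) = √(-51 - 82/5) = √(-337/5) = I*√1685/5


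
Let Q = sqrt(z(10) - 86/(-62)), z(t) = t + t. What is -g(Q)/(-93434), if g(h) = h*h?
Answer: 663/2896454 ≈ 0.00022890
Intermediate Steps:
z(t) = 2*t
Q = sqrt(20553)/31 (Q = sqrt(2*10 - 86/(-62)) = sqrt(20 - 86*(-1/62)) = sqrt(20 + 43/31) = sqrt(663/31) = sqrt(20553)/31 ≈ 4.6246)
g(h) = h**2
-g(Q)/(-93434) = -(sqrt(20553)/31)**2/(-93434) = -663*(-1)/(31*93434) = -1*(-663/2896454) = 663/2896454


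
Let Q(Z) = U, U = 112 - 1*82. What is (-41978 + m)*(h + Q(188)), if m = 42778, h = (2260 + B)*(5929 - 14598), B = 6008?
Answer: -57340209600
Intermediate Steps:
U = 30 (U = 112 - 82 = 30)
Q(Z) = 30
h = -71675292 (h = (2260 + 6008)*(5929 - 14598) = 8268*(-8669) = -71675292)
(-41978 + m)*(h + Q(188)) = (-41978 + 42778)*(-71675292 + 30) = 800*(-71675262) = -57340209600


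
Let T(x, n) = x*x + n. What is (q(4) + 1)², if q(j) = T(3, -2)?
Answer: 64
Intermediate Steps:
T(x, n) = n + x² (T(x, n) = x² + n = n + x²)
q(j) = 7 (q(j) = -2 + 3² = -2 + 9 = 7)
(q(4) + 1)² = (7 + 1)² = 8² = 64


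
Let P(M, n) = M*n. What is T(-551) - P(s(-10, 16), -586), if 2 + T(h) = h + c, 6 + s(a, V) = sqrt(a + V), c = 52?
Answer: -4017 + 586*sqrt(6) ≈ -2581.6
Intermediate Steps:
s(a, V) = -6 + sqrt(V + a) (s(a, V) = -6 + sqrt(a + V) = -6 + sqrt(V + a))
T(h) = 50 + h (T(h) = -2 + (h + 52) = -2 + (52 + h) = 50 + h)
T(-551) - P(s(-10, 16), -586) = (50 - 551) - (-6 + sqrt(16 - 10))*(-586) = -501 - (-6 + sqrt(6))*(-586) = -501 - (3516 - 586*sqrt(6)) = -501 + (-3516 + 586*sqrt(6)) = -4017 + 586*sqrt(6)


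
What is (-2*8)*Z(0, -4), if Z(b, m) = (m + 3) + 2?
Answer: -16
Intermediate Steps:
Z(b, m) = 5 + m (Z(b, m) = (3 + m) + 2 = 5 + m)
(-2*8)*Z(0, -4) = (-2*8)*(5 - 4) = -16*1 = -16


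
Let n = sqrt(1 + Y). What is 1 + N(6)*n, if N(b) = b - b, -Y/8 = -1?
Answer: 1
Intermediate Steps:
Y = 8 (Y = -8*(-1) = 8)
N(b) = 0
n = 3 (n = sqrt(1 + 8) = sqrt(9) = 3)
1 + N(6)*n = 1 + 0*3 = 1 + 0 = 1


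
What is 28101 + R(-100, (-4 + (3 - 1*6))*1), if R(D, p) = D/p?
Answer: 196807/7 ≈ 28115.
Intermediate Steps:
28101 + R(-100, (-4 + (3 - 1*6))*1) = 28101 - 100/(-4 + (3 - 1*6)) = 28101 - 100/(-4 + (3 - 6)) = 28101 - 100/(-4 - 3) = 28101 - 100/((-7*1)) = 28101 - 100/(-7) = 28101 - 100*(-1/7) = 28101 + 100/7 = 196807/7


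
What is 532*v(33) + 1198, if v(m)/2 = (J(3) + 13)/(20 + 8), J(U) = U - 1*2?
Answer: 1730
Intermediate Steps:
J(U) = -2 + U (J(U) = U - 2 = -2 + U)
v(m) = 1 (v(m) = 2*(((-2 + 3) + 13)/(20 + 8)) = 2*((1 + 13)/28) = 2*(14*(1/28)) = 2*(1/2) = 1)
532*v(33) + 1198 = 532*1 + 1198 = 532 + 1198 = 1730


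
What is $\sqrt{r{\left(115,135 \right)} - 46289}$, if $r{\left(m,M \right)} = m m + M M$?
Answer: $i \sqrt{14839} \approx 121.82 i$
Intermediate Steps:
$r{\left(m,M \right)} = M^{2} + m^{2}$ ($r{\left(m,M \right)} = m^{2} + M^{2} = M^{2} + m^{2}$)
$\sqrt{r{\left(115,135 \right)} - 46289} = \sqrt{\left(135^{2} + 115^{2}\right) - 46289} = \sqrt{\left(18225 + 13225\right) - 46289} = \sqrt{31450 - 46289} = \sqrt{-14839} = i \sqrt{14839}$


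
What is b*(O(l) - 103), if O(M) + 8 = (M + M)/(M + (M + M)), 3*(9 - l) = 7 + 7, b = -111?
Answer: 12247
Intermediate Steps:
l = 13/3 (l = 9 - (7 + 7)/3 = 9 - ⅓*14 = 9 - 14/3 = 13/3 ≈ 4.3333)
O(M) = -22/3 (O(M) = -8 + (M + M)/(M + (M + M)) = -8 + (2*M)/(M + 2*M) = -8 + (2*M)/((3*M)) = -8 + (2*M)*(1/(3*M)) = -8 + ⅔ = -22/3)
b*(O(l) - 103) = -111*(-22/3 - 103) = -111*(-331/3) = 12247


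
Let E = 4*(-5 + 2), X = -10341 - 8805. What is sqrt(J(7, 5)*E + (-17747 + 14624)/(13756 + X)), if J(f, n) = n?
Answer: I*sqrt(35230470)/770 ≈ 7.7085*I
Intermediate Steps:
X = -19146
E = -12 (E = 4*(-3) = -12)
sqrt(J(7, 5)*E + (-17747 + 14624)/(13756 + X)) = sqrt(5*(-12) + (-17747 + 14624)/(13756 - 19146)) = sqrt(-60 - 3123/(-5390)) = sqrt(-60 - 3123*(-1/5390)) = sqrt(-60 + 3123/5390) = sqrt(-320277/5390) = I*sqrt(35230470)/770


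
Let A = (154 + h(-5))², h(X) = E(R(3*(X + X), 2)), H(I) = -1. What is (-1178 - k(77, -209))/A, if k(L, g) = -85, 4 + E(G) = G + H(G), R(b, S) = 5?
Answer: -1093/23716 ≈ -0.046087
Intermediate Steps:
E(G) = -5 + G (E(G) = -4 + (G - 1) = -4 + (-1 + G) = -5 + G)
h(X) = 0 (h(X) = -5 + 5 = 0)
A = 23716 (A = (154 + 0)² = 154² = 23716)
(-1178 - k(77, -209))/A = (-1178 - 1*(-85))/23716 = (-1178 + 85)*(1/23716) = -1093*1/23716 = -1093/23716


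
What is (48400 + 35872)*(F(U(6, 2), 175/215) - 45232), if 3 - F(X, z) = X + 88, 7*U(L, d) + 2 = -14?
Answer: -26731331216/7 ≈ -3.8188e+9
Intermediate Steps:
U(L, d) = -16/7 (U(L, d) = -2/7 + (1/7)*(-14) = -2/7 - 2 = -16/7)
F(X, z) = -85 - X (F(X, z) = 3 - (X + 88) = 3 - (88 + X) = 3 + (-88 - X) = -85 - X)
(48400 + 35872)*(F(U(6, 2), 175/215) - 45232) = (48400 + 35872)*((-85 - 1*(-16/7)) - 45232) = 84272*((-85 + 16/7) - 45232) = 84272*(-579/7 - 45232) = 84272*(-317203/7) = -26731331216/7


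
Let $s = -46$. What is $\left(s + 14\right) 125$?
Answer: $-4000$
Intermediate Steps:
$\left(s + 14\right) 125 = \left(-46 + 14\right) 125 = \left(-32\right) 125 = -4000$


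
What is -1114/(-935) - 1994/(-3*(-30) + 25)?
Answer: -347256/21505 ≈ -16.148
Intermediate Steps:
-1114/(-935) - 1994/(-3*(-30) + 25) = -1114*(-1/935) - 1994/(90 + 25) = 1114/935 - 1994/115 = -347256/21505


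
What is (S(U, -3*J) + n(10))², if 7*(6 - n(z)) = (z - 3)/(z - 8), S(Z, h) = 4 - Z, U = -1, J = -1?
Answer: 441/4 ≈ 110.25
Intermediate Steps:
n(z) = 6 - (-3 + z)/(7*(-8 + z)) (n(z) = 6 - (z - 3)/(7*(z - 8)) = 6 - (-3 + z)/(7*(-8 + z)))
(S(U, -3*J) + n(10))² = ((4 - 1*(-1)) + (-333 + 41*10)/(7*(-8 + 10)))² = ((4 + 1) + (⅐)*(-333 + 410)/2)² = (5 + (⅐)*(½)*77)² = (5 + 11/2)² = (21/2)² = 441/4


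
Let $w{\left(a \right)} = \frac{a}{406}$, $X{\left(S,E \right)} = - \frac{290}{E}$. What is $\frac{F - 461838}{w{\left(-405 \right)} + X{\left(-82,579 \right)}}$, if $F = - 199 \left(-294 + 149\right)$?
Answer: $\frac{101783045742}{352235} \approx 2.8896 \cdot 10^{5}$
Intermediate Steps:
$F = 28855$ ($F = \left(-199\right) \left(-145\right) = 28855$)
$w{\left(a \right)} = \frac{a}{406}$ ($w{\left(a \right)} = a \frac{1}{406} = \frac{a}{406}$)
$\frac{F - 461838}{w{\left(-405 \right)} + X{\left(-82,579 \right)}} = \frac{28855 - 461838}{\frac{1}{406} \left(-405\right) - \frac{290}{579}} = - \frac{432983}{- \frac{405}{406} - \frac{290}{579}} = - \frac{432983}{- \frac{352235}{235074}} = \left(-432983\right) \left(- \frac{235074}{352235}\right) = \frac{101783045742}{352235}$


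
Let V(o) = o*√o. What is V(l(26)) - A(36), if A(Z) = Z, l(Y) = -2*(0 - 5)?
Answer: -36 + 10*√10 ≈ -4.3772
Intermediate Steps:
l(Y) = 10 (l(Y) = -2*(-5) = 10)
V(o) = o^(3/2)
V(l(26)) - A(36) = 10^(3/2) - 1*36 = 10*√10 - 36 = -36 + 10*√10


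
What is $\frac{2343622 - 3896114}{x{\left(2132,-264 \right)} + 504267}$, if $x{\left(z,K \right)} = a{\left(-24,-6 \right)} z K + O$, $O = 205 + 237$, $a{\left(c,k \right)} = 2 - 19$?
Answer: $- \frac{1552492}{10073125} \approx -0.15412$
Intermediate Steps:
$a{\left(c,k \right)} = -17$
$O = 442$
$x{\left(z,K \right)} = 442 - 17 K z$ ($x{\left(z,K \right)} = - 17 z K + 442 = - 17 K z + 442 = 442 - 17 K z$)
$\frac{2343622 - 3896114}{x{\left(2132,-264 \right)} + 504267} = \frac{2343622 - 3896114}{\left(442 - \left(-4488\right) 2132\right) + 504267} = - \frac{1552492}{\left(442 + 9568416\right) + 504267} = - \frac{1552492}{9568858 + 504267} = - \frac{1552492}{10073125}$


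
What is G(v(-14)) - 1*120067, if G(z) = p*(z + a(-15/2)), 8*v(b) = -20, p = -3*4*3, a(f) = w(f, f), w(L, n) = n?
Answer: -119707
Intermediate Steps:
a(f) = f
p = -36 (p = -12*3 = -36)
v(b) = -5/2 (v(b) = (⅛)*(-20) = -5/2)
G(z) = 270 - 36*z (G(z) = -36*(z - 15/2) = -36*(-15/2 + z) = 270 - 36*z)
G(v(-14)) - 1*120067 = (270 - 36*(-5/2)) - 1*120067 = (270 + 90) - 120067 = 360 - 120067 = -119707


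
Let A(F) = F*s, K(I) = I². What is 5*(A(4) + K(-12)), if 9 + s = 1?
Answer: 560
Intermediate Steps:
s = -8 (s = -9 + 1 = -8)
A(F) = -8*F (A(F) = F*(-8) = -8*F)
5*(A(4) + K(-12)) = 5*(-8*4 + (-12)²) = 5*(-32 + 144) = 5*112 = 560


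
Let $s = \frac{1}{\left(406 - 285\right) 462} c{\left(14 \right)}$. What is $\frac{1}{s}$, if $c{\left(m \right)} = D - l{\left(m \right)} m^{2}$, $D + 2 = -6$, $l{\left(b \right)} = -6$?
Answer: $\frac{27951}{584} \approx 47.861$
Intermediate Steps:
$D = -8$ ($D = -2 - 6 = -8$)
$c{\left(m \right)} = -8 + 6 m^{2}$ ($c{\left(m \right)} = -8 - - 6 m^{2} = -8 + 6 m^{2}$)
$s = \frac{584}{27951}$ ($s = \frac{1}{\left(406 - 285\right) 462} \left(-8 + 6 \cdot 14^{2}\right) = \frac{1}{121} \cdot \frac{1}{462} \left(-8 + 6 \cdot 196\right) = \frac{1}{121} \cdot \frac{1}{462} \left(-8 + 1176\right) = \frac{1}{55902} \cdot 1168 = \frac{584}{27951} \approx 0.020894$)
$\frac{1}{s} = \frac{1}{\frac{584}{27951}} = \frac{27951}{584}$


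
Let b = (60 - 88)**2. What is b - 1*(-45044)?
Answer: 45828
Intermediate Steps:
b = 784 (b = (-28)**2 = 784)
b - 1*(-45044) = 784 - 1*(-45044) = 784 + 45044 = 45828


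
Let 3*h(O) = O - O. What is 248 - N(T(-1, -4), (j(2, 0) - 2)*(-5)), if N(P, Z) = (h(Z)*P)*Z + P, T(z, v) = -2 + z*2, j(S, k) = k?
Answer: 252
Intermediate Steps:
h(O) = 0 (h(O) = (O - O)/3 = (1/3)*0 = 0)
T(z, v) = -2 + 2*z
N(P, Z) = P (N(P, Z) = (0*P)*Z + P = 0*Z + P = 0 + P = P)
248 - N(T(-1, -4), (j(2, 0) - 2)*(-5)) = 248 - (-2 + 2*(-1)) = 248 - (-2 - 2) = 248 - 1*(-4) = 248 + 4 = 252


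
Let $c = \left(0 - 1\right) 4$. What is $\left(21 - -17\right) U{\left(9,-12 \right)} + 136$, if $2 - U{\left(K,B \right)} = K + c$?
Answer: $22$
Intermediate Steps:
$c = -4$ ($c = \left(-1\right) 4 = -4$)
$U{\left(K,B \right)} = 6 - K$ ($U{\left(K,B \right)} = 2 - \left(K - 4\right) = 2 - \left(-4 + K\right) = 6 - K$)
$\left(21 - -17\right) U{\left(9,-12 \right)} + 136 = \left(21 - -17\right) \left(6 - 9\right) + 136 = \left(21 + 17\right) \left(6 - 9\right) + 136 = 38 \left(-3\right) + 136 = -114 + 136 = 22$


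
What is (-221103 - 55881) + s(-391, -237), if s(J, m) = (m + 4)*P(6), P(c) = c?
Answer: -278382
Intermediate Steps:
s(J, m) = 24 + 6*m (s(J, m) = (m + 4)*6 = (4 + m)*6 = 24 + 6*m)
(-221103 - 55881) + s(-391, -237) = (-221103 - 55881) + (24 + 6*(-237)) = -276984 + (24 - 1422) = -276984 - 1398 = -278382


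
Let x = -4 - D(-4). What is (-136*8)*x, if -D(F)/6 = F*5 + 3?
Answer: 115328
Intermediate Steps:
D(F) = -18 - 30*F (D(F) = -6*(F*5 + 3) = -6*(5*F + 3) = -6*(3 + 5*F) = -18 - 30*F)
x = -106 (x = -4 - (-18 - 30*(-4)) = -4 - (-18 + 120) = -4 - 1*102 = -4 - 102 = -106)
(-136*8)*x = -136*8*(-106) = -34*32*(-106) = -1088*(-106) = 115328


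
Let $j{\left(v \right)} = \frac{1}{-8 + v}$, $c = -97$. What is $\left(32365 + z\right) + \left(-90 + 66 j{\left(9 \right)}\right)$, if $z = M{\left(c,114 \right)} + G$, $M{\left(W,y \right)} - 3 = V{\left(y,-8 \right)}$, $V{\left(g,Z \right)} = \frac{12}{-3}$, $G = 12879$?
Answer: $45219$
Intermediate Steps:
$V{\left(g,Z \right)} = -4$ ($V{\left(g,Z \right)} = 12 \left(- \frac{1}{3}\right) = -4$)
$M{\left(W,y \right)} = -1$ ($M{\left(W,y \right)} = 3 - 4 = -1$)
$z = 12878$ ($z = -1 + 12879 = 12878$)
$\left(32365 + z\right) + \left(-90 + 66 j{\left(9 \right)}\right) = \left(32365 + 12878\right) - \left(90 - \frac{66}{-8 + 9}\right) = 45243 - \left(90 - \frac{66}{1}\right) = 45243 + \left(-90 + 66 \cdot 1\right) = 45243 + \left(-90 + 66\right) = 45243 - 24 = 45219$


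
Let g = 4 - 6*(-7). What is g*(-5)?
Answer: -230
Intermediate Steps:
g = 46 (g = 4 + 42 = 46)
g*(-5) = 46*(-5) = -230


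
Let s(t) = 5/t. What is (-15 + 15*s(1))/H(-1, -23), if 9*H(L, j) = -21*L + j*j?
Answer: 54/55 ≈ 0.98182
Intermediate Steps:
H(L, j) = -7*L/3 + j**2/9 (H(L, j) = (-21*L + j*j)/9 = (-21*L + j**2)/9 = (j**2 - 21*L)/9 = -7*L/3 + j**2/9)
(-15 + 15*s(1))/H(-1, -23) = (-15 + 15*(5/1))/(-7/3*(-1) + (1/9)*(-23)**2) = (-15 + 15*(5*1))/(7/3 + (1/9)*529) = (-15 + 15*5)/(7/3 + 529/9) = (-15 + 75)/(550/9) = 60*(9/550) = 54/55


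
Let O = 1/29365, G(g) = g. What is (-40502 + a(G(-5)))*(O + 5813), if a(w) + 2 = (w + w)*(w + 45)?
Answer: -6982261506384/29365 ≈ -2.3777e+8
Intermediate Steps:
O = 1/29365 ≈ 3.4054e-5
a(w) = -2 + 2*w*(45 + w) (a(w) = -2 + (w + w)*(w + 45) = -2 + (2*w)*(45 + w) = -2 + 2*w*(45 + w))
(-40502 + a(G(-5)))*(O + 5813) = (-40502 + (-2 + 2*(-5)² + 90*(-5)))*(1/29365 + 5813) = (-40502 + (-2 + 2*25 - 450))*(170698746/29365) = (-40502 + (-2 + 50 - 450))*(170698746/29365) = (-40502 - 402)*(170698746/29365) = -40904*170698746/29365 = -6982261506384/29365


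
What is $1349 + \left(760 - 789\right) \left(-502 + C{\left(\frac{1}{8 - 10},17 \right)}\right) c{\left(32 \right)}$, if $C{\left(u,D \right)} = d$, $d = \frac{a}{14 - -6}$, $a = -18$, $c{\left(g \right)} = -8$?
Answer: $- \frac{576619}{5} \approx -1.1532 \cdot 10^{5}$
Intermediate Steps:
$d = - \frac{9}{10}$ ($d = - \frac{18}{14 - -6} = - \frac{18}{14 + 6} = - \frac{18}{20} = \left(-18\right) \frac{1}{20} = - \frac{9}{10} \approx -0.9$)
$C{\left(u,D \right)} = - \frac{9}{10}$
$1349 + \left(760 - 789\right) \left(-502 + C{\left(\frac{1}{8 - 10},17 \right)}\right) c{\left(32 \right)} = 1349 + \left(760 - 789\right) \left(-502 - \frac{9}{10}\right) \left(-8\right) = 1349 + \left(-29\right) \left(- \frac{5029}{10}\right) \left(-8\right) = 1349 + \frac{145841}{10} \left(-8\right) = 1349 - \frac{583364}{5} = - \frac{576619}{5}$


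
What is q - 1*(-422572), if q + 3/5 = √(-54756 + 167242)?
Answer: 2112857/5 + √112486 ≈ 4.2291e+5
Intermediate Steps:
q = -⅗ + √112486 (q = -⅗ + √(-54756 + 167242) = -⅗ + √112486 ≈ 334.79)
q - 1*(-422572) = (-⅗ + √112486) - 1*(-422572) = (-⅗ + √112486) + 422572 = 2112857/5 + √112486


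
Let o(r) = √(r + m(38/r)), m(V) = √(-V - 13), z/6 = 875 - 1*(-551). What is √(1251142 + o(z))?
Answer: √(22897505066328 + 4278*√4278*√(36602568 + I*√237997974))/4278 ≈ 1118.6 + 8.7133e-6*I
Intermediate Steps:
z = 8556 (z = 6*(875 - 1*(-551)) = 6*(875 + 551) = 6*1426 = 8556)
m(V) = √(-13 - V)
o(r) = √(r + √(-13 - 38/r))
√(1251142 + o(z)) = √(1251142 + √(8556 + √(-13 - 38/8556))) = √(1251142 + √(8556 + √(-13 - 38*1/8556))) = √(1251142 + √(8556 + √(-13 - 19/4278))) = √(1251142 + √(8556 + √(-55633/4278))) = √(1251142 + √(8556 + I*√237997974/4278))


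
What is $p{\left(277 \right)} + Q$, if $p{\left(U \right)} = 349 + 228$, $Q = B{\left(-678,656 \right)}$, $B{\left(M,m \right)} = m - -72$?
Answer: $1305$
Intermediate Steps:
$B{\left(M,m \right)} = 72 + m$ ($B{\left(M,m \right)} = m + 72 = 72 + m$)
$Q = 728$ ($Q = 72 + 656 = 728$)
$p{\left(U \right)} = 577$
$p{\left(277 \right)} + Q = 577 + 728 = 1305$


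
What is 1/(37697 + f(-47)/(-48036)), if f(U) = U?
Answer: 48036/1810813139 ≈ 2.6527e-5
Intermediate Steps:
1/(37697 + f(-47)/(-48036)) = 1/(37697 - 47/(-48036)) = 1/(37697 - 47*(-1/48036)) = 1/(37697 + 47/48036) = 1/(1810813139/48036) = 48036/1810813139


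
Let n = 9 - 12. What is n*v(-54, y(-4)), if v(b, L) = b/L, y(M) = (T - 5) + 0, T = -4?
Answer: -18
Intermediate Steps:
y(M) = -9 (y(M) = (-4 - 5) + 0 = -9 + 0 = -9)
n = -3
n*v(-54, y(-4)) = -(-162)/(-9) = -(-162)*(-1)/9 = -3*6 = -18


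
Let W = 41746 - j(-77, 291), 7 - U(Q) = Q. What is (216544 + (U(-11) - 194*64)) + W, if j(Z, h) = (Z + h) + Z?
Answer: 245755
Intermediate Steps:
U(Q) = 7 - Q
j(Z, h) = h + 2*Z
W = 41609 (W = 41746 - (291 + 2*(-77)) = 41746 - (291 - 154) = 41746 - 1*137 = 41746 - 137 = 41609)
(216544 + (U(-11) - 194*64)) + W = (216544 + ((7 - 1*(-11)) - 194*64)) + 41609 = (216544 + ((7 + 11) - 12416)) + 41609 = (216544 + (18 - 12416)) + 41609 = (216544 - 12398) + 41609 = 204146 + 41609 = 245755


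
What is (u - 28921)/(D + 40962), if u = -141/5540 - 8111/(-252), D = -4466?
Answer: -1260347821/1592229240 ≈ -0.79156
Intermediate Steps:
u = 2806213/87255 (u = -141*1/5540 - 8111*(-1/252) = -141/5540 + 8111/252 = 2806213/87255 ≈ 32.161)
(u - 28921)/(D + 40962) = (2806213/87255 - 28921)/(-4466 + 40962) = -2520695642/87255/36496 = -2520695642/87255*1/36496 = -1260347821/1592229240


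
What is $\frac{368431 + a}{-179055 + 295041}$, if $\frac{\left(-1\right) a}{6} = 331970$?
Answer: $- \frac{1623389}{115986} \approx -13.996$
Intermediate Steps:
$a = -1991820$ ($a = \left(-6\right) 331970 = -1991820$)
$\frac{368431 + a}{-179055 + 295041} = \frac{368431 - 1991820}{-179055 + 295041} = - \frac{1623389}{115986}$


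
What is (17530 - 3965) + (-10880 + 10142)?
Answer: 12827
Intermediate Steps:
(17530 - 3965) + (-10880 + 10142) = 13565 - 738 = 12827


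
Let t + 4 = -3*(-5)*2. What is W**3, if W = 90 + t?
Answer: 1560896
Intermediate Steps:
t = 26 (t = -4 - 3*(-5)*2 = -4 + 15*2 = -4 + 30 = 26)
W = 116 (W = 90 + 26 = 116)
W**3 = 116**3 = 1560896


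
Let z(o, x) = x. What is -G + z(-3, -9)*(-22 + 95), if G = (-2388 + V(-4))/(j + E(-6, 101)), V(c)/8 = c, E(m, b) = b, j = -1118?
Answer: -670589/1017 ≈ -659.38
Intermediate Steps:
V(c) = 8*c
G = 2420/1017 (G = (-2388 + 8*(-4))/(-1118 + 101) = (-2388 - 32)/(-1017) = -2420*(-1/1017) = 2420/1017 ≈ 2.3795)
-G + z(-3, -9)*(-22 + 95) = -1*2420/1017 - 9*(-22 + 95) = -2420/1017 - 9*73 = -2420/1017 - 657 = -670589/1017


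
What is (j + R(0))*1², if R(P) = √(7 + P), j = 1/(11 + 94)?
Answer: 1/105 + √7 ≈ 2.6553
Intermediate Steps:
j = 1/105 ≈ 0.0095238
(j + R(0))*1² = (1/105 + √(7 + 0))*1² = (1/105 + √7)*1 = 1/105 + √7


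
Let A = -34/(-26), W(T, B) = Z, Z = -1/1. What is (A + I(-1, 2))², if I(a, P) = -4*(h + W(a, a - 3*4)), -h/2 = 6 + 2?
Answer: 811801/169 ≈ 4803.6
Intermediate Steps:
h = -16 (h = -2*(6 + 2) = -2*8 = -16)
Z = -1 (Z = -1*1 = -1)
W(T, B) = -1
I(a, P) = 68 (I(a, P) = -4*(-16 - 1) = -4*(-17) = 68)
A = 17/13 (A = -34*(-1/26) = 17/13 ≈ 1.3077)
(A + I(-1, 2))² = (17/13 + 68)² = (901/13)² = 811801/169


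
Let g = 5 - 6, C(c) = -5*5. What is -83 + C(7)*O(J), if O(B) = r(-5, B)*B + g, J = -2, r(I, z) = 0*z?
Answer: -58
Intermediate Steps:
C(c) = -25
r(I, z) = 0
g = -1
O(B) = -1 (O(B) = 0*B - 1 = 0 - 1 = -1)
-83 + C(7)*O(J) = -83 - 25*(-1) = -83 + 25 = -58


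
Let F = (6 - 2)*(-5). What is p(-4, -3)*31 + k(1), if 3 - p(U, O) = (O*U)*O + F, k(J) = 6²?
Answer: 1865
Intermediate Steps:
k(J) = 36
F = -20 (F = 4*(-5) = -20)
p(U, O) = 23 - U*O² (p(U, O) = 3 - ((O*U)*O - 20) = 3 - (U*O² - 20) = 3 - (-20 + U*O²) = 3 + (20 - U*O²) = 23 - U*O²)
p(-4, -3)*31 + k(1) = (23 - 1*(-4)*(-3)²)*31 + 36 = (23 - 1*(-4)*9)*31 + 36 = (23 + 36)*31 + 36 = 59*31 + 36 = 1829 + 36 = 1865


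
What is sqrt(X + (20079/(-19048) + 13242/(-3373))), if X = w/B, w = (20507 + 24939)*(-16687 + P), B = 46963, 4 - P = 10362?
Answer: I*sqrt(59578912162456173438568266342)/1508660639276 ≈ 161.79*I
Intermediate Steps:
P = -10358 (P = 4 - 1*10362 = 4 - 10362 = -10358)
w = -1229087070 (w = (20507 + 24939)*(-16687 - 10358) = 45446*(-27045) = -1229087070)
X = -1229087070/46963 ≈ -26171.
sqrt(X + (20079/(-19048) + 13242/(-3373))) = sqrt(-1229087070/46963 + (20079/(-19048) + 13242/(-3373))) = sqrt(-1229087070/46963 + (20079*(-1/19048) + 13242*(-1/3373))) = sqrt(-1229087070/46963 + (-20079/19048 - 13242/3373)) = sqrt(-1229087070/46963 - 319960083/64248904) = sqrt(-78982523453449209/3017321278552) = I*sqrt(59578912162456173438568266342)/1508660639276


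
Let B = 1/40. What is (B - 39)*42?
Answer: -32739/20 ≈ -1636.9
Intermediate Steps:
B = 1/40 ≈ 0.025000
(B - 39)*42 = (1/40 - 39)*42 = -1559/40*42 = -32739/20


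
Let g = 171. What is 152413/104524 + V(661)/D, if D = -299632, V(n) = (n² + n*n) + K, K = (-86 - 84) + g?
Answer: -11417438429/7829683792 ≈ -1.4582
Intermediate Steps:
K = 1 (K = (-86 - 84) + 171 = -170 + 171 = 1)
V(n) = 1 + 2*n² (V(n) = (n² + n*n) + 1 = (n² + n²) + 1 = 2*n² + 1 = 1 + 2*n²)
152413/104524 + V(661)/D = 152413/104524 + (1 + 2*661²)/(-299632) = 152413*(1/104524) + (1 + 2*436921)*(-1/299632) = 152413/104524 + (1 + 873842)*(-1/299632) = 152413/104524 + 873843*(-1/299632) = 152413/104524 - 873843/299632 = -11417438429/7829683792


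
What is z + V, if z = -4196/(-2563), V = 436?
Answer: 1121664/2563 ≈ 437.64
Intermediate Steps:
z = 4196/2563 (z = -4196*(-1/2563) = 4196/2563 ≈ 1.6371)
z + V = 4196/2563 + 436 = 1121664/2563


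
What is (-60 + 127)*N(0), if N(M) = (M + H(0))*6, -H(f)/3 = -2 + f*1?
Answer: 2412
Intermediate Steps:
H(f) = 6 - 3*f (H(f) = -3*(-2 + f*1) = -3*(-2 + f) = 6 - 3*f)
N(M) = 36 + 6*M (N(M) = (M + (6 - 3*0))*6 = (M + (6 + 0))*6 = (M + 6)*6 = (6 + M)*6 = 36 + 6*M)
(-60 + 127)*N(0) = (-60 + 127)*(36 + 6*0) = 67*(36 + 0) = 67*36 = 2412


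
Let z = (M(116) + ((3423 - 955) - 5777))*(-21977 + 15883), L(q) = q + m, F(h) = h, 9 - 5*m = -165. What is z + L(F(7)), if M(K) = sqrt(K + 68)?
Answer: 100825439/5 - 12188*sqrt(46) ≈ 2.0082e+7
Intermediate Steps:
m = 174/5 (m = 9/5 - 1/5*(-165) = 9/5 + 33 = 174/5 ≈ 34.800)
L(q) = 174/5 + q (L(q) = q + 174/5 = 174/5 + q)
M(K) = sqrt(68 + K)
z = 20165046 - 12188*sqrt(46) (z = (sqrt(68 + 116) + ((3423 - 955) - 5777))*(-21977 + 15883) = (sqrt(184) + (2468 - 5777))*(-6094) = (2*sqrt(46) - 3309)*(-6094) = (-3309 + 2*sqrt(46))*(-6094) = 20165046 - 12188*sqrt(46) ≈ 2.0082e+7)
z + L(F(7)) = (20165046 - 12188*sqrt(46)) + (174/5 + 7) = (20165046 - 12188*sqrt(46)) + 209/5 = 100825439/5 - 12188*sqrt(46)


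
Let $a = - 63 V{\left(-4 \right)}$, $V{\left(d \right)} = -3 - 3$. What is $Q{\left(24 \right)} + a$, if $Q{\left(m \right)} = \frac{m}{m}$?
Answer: $379$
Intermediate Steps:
$V{\left(d \right)} = -6$ ($V{\left(d \right)} = -3 - 3 = -6$)
$Q{\left(m \right)} = 1$
$a = 378$ ($a = \left(-63\right) \left(-6\right) = 378$)
$Q{\left(24 \right)} + a = 1 + 378 = 379$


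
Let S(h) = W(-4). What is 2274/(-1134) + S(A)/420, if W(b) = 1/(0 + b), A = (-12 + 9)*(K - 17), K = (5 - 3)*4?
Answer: -30329/15120 ≈ -2.0059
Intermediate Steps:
K = 8 (K = 2*4 = 8)
A = 27 (A = (-12 + 9)*(8 - 17) = -3*(-9) = 27)
W(b) = 1/b
S(h) = -¼ (S(h) = 1/(-4) = -¼)
2274/(-1134) + S(A)/420 = 2274/(-1134) - ¼/420 = 2274*(-1/1134) - ¼*1/420 = -379/189 - 1/1680 = -30329/15120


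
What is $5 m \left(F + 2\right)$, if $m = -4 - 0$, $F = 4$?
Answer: $-120$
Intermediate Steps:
$m = -4$ ($m = -4 + 0 = -4$)
$5 m \left(F + 2\right) = 5 \left(-4\right) \left(4 + 2\right) = \left(-20\right) 6 = -120$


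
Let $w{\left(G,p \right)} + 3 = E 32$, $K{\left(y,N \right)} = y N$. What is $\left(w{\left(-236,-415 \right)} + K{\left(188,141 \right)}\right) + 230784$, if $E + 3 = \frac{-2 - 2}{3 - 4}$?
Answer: $257321$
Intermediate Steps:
$E = 1$ ($E = -3 + \frac{-2 - 2}{3 - 4} = -3 - \frac{4}{-1} = -3 - -4 = -3 + 4 = 1$)
$K{\left(y,N \right)} = N y$
$w{\left(G,p \right)} = 29$ ($w{\left(G,p \right)} = -3 + 1 \cdot 32 = -3 + 32 = 29$)
$\left(w{\left(-236,-415 \right)} + K{\left(188,141 \right)}\right) + 230784 = \left(29 + 141 \cdot 188\right) + 230784 = \left(29 + 26508\right) + 230784 = 26537 + 230784 = 257321$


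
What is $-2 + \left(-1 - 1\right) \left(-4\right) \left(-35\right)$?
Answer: $-282$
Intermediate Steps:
$-2 + \left(-1 - 1\right) \left(-4\right) \left(-35\right) = -2 + \left(-2\right) \left(-4\right) \left(-35\right) = -2 + 8 \left(-35\right) = -2 - 280 = -282$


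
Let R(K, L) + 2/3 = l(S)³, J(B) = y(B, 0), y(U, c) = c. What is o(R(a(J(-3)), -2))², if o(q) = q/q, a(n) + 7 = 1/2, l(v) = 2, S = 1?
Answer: 1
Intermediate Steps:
J(B) = 0
a(n) = -13/2 (a(n) = -7 + 1/2 = -7 + ½ = -13/2)
R(K, L) = 22/3 (R(K, L) = -⅔ + 2³ = -⅔ + 8 = 22/3)
o(q) = 1
o(R(a(J(-3)), -2))² = 1² = 1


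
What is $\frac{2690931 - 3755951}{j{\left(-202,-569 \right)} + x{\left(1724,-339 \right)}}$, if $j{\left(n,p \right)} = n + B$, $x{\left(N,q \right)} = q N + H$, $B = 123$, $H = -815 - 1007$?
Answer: $\frac{1065020}{586337} \approx 1.8164$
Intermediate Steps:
$H = -1822$ ($H = -815 - 1007 = -1822$)
$x{\left(N,q \right)} = -1822 + N q$ ($x{\left(N,q \right)} = q N - 1822 = N q - 1822 = -1822 + N q$)
$j{\left(n,p \right)} = 123 + n$ ($j{\left(n,p \right)} = n + 123 = 123 + n$)
$\frac{2690931 - 3755951}{j{\left(-202,-569 \right)} + x{\left(1724,-339 \right)}} = \frac{2690931 - 3755951}{\left(123 - 202\right) + \left(-1822 + 1724 \left(-339\right)\right)} = - \frac{1065020}{-79 - 586258} = - \frac{1065020}{-586337} = \left(-1065020\right) \left(- \frac{1}{586337}\right) = \frac{1065020}{586337}$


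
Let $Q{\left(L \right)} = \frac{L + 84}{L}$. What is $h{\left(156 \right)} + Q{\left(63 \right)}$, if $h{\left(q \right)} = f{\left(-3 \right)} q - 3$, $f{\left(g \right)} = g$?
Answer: $- \frac{1406}{3} \approx -468.67$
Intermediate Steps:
$Q{\left(L \right)} = \frac{84 + L}{L}$
$h{\left(q \right)} = -3 - 3 q$ ($h{\left(q \right)} = - 3 q - 3 = -3 - 3 q$)
$h{\left(156 \right)} + Q{\left(63 \right)} = \left(-3 - 468\right) + \frac{84 + 63}{63} = \left(-3 - 468\right) + \frac{1}{63} \cdot 147 = -471 + \frac{7}{3} = - \frac{1406}{3}$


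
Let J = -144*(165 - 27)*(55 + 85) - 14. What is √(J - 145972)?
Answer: I*√2928066 ≈ 1711.2*I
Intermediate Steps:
J = -2782094 (J = -19872*140 - 14 = -144*19320 - 14 = -2782080 - 14 = -2782094)
√(J - 145972) = √(-2782094 - 145972) = √(-2928066) = I*√2928066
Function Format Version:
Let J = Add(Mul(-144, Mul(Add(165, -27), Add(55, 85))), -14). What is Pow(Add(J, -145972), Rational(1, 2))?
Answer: Mul(I, Pow(2928066, Rational(1, 2))) ≈ Mul(1711.2, I)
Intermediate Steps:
J = -2782094 (J = Add(Mul(-144, Mul(138, 140)), -14) = Add(Mul(-144, 19320), -14) = Add(-2782080, -14) = -2782094)
Pow(Add(J, -145972), Rational(1, 2)) = Pow(Add(-2782094, -145972), Rational(1, 2)) = Pow(-2928066, Rational(1, 2)) = Mul(I, Pow(2928066, Rational(1, 2)))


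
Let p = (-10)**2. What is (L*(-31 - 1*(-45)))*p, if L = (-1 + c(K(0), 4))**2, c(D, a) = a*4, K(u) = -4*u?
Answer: 315000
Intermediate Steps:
c(D, a) = 4*a
p = 100
L = 225 (L = (-1 + 4*4)**2 = (-1 + 16)**2 = 15**2 = 225)
(L*(-31 - 1*(-45)))*p = (225*(-31 - 1*(-45)))*100 = (225*(-31 + 45))*100 = (225*14)*100 = 3150*100 = 315000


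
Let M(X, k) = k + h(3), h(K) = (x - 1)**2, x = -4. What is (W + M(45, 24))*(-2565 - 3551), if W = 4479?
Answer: -27693248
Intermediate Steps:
h(K) = 25 (h(K) = (-4 - 1)**2 = (-5)**2 = 25)
M(X, k) = 25 + k (M(X, k) = k + 25 = 25 + k)
(W + M(45, 24))*(-2565 - 3551) = (4479 + (25 + 24))*(-2565 - 3551) = (4479 + 49)*(-6116) = 4528*(-6116) = -27693248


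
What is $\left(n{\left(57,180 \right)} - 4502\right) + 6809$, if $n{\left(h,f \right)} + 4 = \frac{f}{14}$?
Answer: $\frac{16211}{7} \approx 2315.9$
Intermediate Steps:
$n{\left(h,f \right)} = -4 + \frac{f}{14}$
$\left(n{\left(57,180 \right)} - 4502\right) + 6809 = \left(\left(-4 + \frac{1}{14} \cdot 180\right) - 4502\right) + 6809 = \left(\left(-4 + \frac{90}{7}\right) + \left(-14617 + 10115\right)\right) + 6809 = \left(\frac{62}{7} - 4502\right) + 6809 = - \frac{31452}{7} + 6809 = \frac{16211}{7}$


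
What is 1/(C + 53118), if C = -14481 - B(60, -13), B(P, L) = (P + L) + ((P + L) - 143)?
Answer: 1/38686 ≈ 2.5849e-5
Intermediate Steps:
B(P, L) = -143 + 2*L + 2*P (B(P, L) = (L + P) + ((L + P) - 143) = (L + P) + (-143 + L + P) = -143 + 2*L + 2*P)
C = -14432 (C = -14481 - (-143 + 2*(-13) + 2*60) = -14481 - (-143 - 26 + 120) = -14481 - 1*(-49) = -14481 + 49 = -14432)
1/(C + 53118) = 1/(-14432 + 53118) = 1/38686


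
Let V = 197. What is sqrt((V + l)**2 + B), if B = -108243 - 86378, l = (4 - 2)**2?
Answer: 2*I*sqrt(38555) ≈ 392.71*I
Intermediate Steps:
l = 4 (l = 2**2 = 4)
B = -194621
sqrt((V + l)**2 + B) = sqrt((197 + 4)**2 - 194621) = sqrt(201**2 - 194621) = sqrt(40401 - 194621) = sqrt(-154220) = 2*I*sqrt(38555)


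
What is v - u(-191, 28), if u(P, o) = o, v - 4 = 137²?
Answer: 18745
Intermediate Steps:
v = 18773 (v = 4 + 137² = 4 + 18769 = 18773)
v - u(-191, 28) = 18773 - 1*28 = 18773 - 28 = 18745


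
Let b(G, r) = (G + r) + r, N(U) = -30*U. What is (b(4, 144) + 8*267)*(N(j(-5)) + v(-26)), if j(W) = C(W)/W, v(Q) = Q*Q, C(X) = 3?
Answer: 1685032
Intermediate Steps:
v(Q) = Q²
j(W) = 3/W
b(G, r) = G + 2*r
(b(4, 144) + 8*267)*(N(j(-5)) + v(-26)) = ((4 + 2*144) + 8*267)*(-90/(-5) + (-26)²) = ((4 + 288) + 2136)*(-90*(-1)/5 + 676) = (292 + 2136)*(-30*(-⅗) + 676) = 2428*(18 + 676) = 2428*694 = 1685032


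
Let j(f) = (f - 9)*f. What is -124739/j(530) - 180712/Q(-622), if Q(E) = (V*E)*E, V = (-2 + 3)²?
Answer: -24539881959/26707569730 ≈ -0.91884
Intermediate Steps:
V = 1 (V = 1² = 1)
Q(E) = E² (Q(E) = (1*E)*E = E*E = E²)
j(f) = f*(-9 + f) (j(f) = (-9 + f)*f = f*(-9 + f))
-124739/j(530) - 180712/Q(-622) = -124739*1/(530*(-9 + 530)) - 180712/((-622)²) = -124739/(530*521) - 180712/386884 = -124739/276130 - 180712*1/386884 = -124739*1/276130 - 45178/96721 = -124739/276130 - 45178/96721 = -24539881959/26707569730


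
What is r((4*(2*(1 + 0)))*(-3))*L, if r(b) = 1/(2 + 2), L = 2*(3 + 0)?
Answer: 3/2 ≈ 1.5000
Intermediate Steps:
L = 6 (L = 2*3 = 6)
r(b) = ¼ (r(b) = 1/4 = ¼)
r((4*(2*(1 + 0)))*(-3))*L = (¼)*6 = 3/2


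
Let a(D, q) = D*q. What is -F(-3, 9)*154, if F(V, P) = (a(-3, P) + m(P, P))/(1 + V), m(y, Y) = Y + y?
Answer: -693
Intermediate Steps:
F(V, P) = -P/(1 + V) (F(V, P) = (-3*P + (P + P))/(1 + V) = (-3*P + 2*P)/(1 + V) = (-P)/(1 + V) = -P/(1 + V))
-F(-3, 9)*154 = -(-1*9/(1 - 3))*154 = -(-1*9/(-2))*154 = -(-1*9*(-½))*154 = -9*154/2 = -1*693 = -693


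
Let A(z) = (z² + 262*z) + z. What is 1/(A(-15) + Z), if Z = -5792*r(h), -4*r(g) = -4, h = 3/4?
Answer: -1/9512 ≈ -0.00010513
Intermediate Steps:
h = ¾ (h = 3*(¼) = ¾ ≈ 0.75000)
A(z) = z² + 263*z
r(g) = 1 (r(g) = -¼*(-4) = 1)
Z = -5792 (Z = -5792*1 = -5792)
1/(A(-15) + Z) = 1/(-15*(263 - 15) - 5792) = 1/(-15*248 - 5792) = 1/(-3720 - 5792) = 1/(-9512) = -1/9512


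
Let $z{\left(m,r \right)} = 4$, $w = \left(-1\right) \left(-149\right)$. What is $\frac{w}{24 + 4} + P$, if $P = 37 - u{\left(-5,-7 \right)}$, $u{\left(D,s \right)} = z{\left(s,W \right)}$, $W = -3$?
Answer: $\frac{1073}{28} \approx 38.321$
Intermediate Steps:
$w = 149$
$u{\left(D,s \right)} = 4$
$P = 33$ ($P = 37 - 4 = 33$)
$\frac{w}{24 + 4} + P = \frac{1}{24 + 4} \cdot 149 + 33 = \frac{1}{28} \cdot 149 + 33 = \frac{149}{28} + 33 = \frac{1073}{28}$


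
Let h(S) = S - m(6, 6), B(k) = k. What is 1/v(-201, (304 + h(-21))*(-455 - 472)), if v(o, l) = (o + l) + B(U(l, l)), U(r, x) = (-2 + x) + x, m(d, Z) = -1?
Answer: -1/790007 ≈ -1.2658e-6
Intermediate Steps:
U(r, x) = -2 + 2*x
h(S) = 1 + S (h(S) = S - 1*(-1) = S + 1 = 1 + S)
v(o, l) = -2 + o + 3*l (v(o, l) = (o + l) + (-2 + 2*l) = (l + o) + (-2 + 2*l) = -2 + o + 3*l)
1/v(-201, (304 + h(-21))*(-455 - 472)) = 1/(-2 - 201 + 3*((304 + (1 - 21))*(-455 - 472))) = 1/(-2 - 201 + 3*((304 - 20)*(-927))) = 1/(-2 - 201 + 3*(284*(-927))) = 1/(-2 - 201 + 3*(-263268)) = 1/(-2 - 201 - 789804) = 1/(-790007) = -1/790007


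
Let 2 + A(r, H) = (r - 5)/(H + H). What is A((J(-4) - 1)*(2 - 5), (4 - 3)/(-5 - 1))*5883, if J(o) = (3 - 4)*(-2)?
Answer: 129426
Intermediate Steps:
J(o) = 2 (J(o) = -1*(-2) = 2)
A(r, H) = -2 + (-5 + r)/(2*H) (A(r, H) = -2 + (r - 5)/(H + H) = -2 + (-5 + r)/((2*H)) = -2 + (-5 + r)*(1/(2*H)) = -2 + (-5 + r)/(2*H))
A((J(-4) - 1)*(2 - 5), (4 - 3)/(-5 - 1))*5883 = ((-5 + (2 - 1)*(2 - 5) - 4*(4 - 3)/(-5 - 1))/(2*(((4 - 3)/(-5 - 1)))))*5883 = ((-5 + 1*(-3) - 4/(-6))/(2*((1/(-6)))))*5883 = ((-5 - 3 - 4*(-1)/6)/(2*((1*(-⅙)))))*5883 = ((-5 - 3 - 4*(-⅙))/(2*(-⅙)))*5883 = ((½)*(-6)*(-5 - 3 + ⅔))*5883 = ((½)*(-6)*(-22/3))*5883 = 22*5883 = 129426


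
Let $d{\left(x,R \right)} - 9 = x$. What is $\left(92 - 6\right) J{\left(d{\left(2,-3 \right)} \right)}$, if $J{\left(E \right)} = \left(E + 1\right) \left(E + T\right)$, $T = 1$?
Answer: $12384$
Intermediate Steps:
$d{\left(x,R \right)} = 9 + x$
$J{\left(E \right)} = \left(1 + E\right)^{2}$ ($J{\left(E \right)} = \left(E + 1\right) \left(E + 1\right) = \left(1 + E\right) \left(1 + E\right) = \left(1 + E\right)^{2}$)
$\left(92 - 6\right) J{\left(d{\left(2,-3 \right)} \right)} = \left(92 - 6\right) \left(1 + \left(9 + 2\right)^{2} + 2 \left(9 + 2\right)\right) = 86 \left(1 + 11^{2} + 2 \cdot 11\right) = 86 \left(1 + 121 + 22\right) = 86 \cdot 144 = 12384$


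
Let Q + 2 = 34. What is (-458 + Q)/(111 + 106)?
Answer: -426/217 ≈ -1.9631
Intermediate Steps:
Q = 32 (Q = -2 + 34 = 32)
(-458 + Q)/(111 + 106) = (-458 + 32)/(111 + 106) = -426/217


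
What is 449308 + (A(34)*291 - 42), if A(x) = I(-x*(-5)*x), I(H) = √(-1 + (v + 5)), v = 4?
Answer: 449266 + 582*√2 ≈ 4.5009e+5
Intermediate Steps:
I(H) = 2*√2 (I(H) = √(-1 + (4 + 5)) = √(-1 + 9) = √8 = 2*√2)
A(x) = 2*√2
449308 + (A(34)*291 - 42) = 449308 + ((2*√2)*291 - 42) = 449308 + (582*√2 - 42) = 449308 + (-42 + 582*√2) = 449266 + 582*√2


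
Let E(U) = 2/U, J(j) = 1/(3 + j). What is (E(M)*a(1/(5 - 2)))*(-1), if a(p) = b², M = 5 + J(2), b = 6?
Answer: -180/13 ≈ -13.846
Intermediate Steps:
M = 26/5 (M = 5 + 1/(3 + 2) = 5 + 1/5 = 5 + ⅕ = 26/5 ≈ 5.2000)
a(p) = 36 (a(p) = 6² = 36)
(E(M)*a(1/(5 - 2)))*(-1) = ((2/(26/5))*36)*(-1) = ((2*(5/26))*36)*(-1) = ((5/13)*36)*(-1) = (180/13)*(-1) = -180/13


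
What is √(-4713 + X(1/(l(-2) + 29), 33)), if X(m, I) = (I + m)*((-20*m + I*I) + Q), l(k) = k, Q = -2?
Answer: √22725691/27 ≈ 176.56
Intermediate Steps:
X(m, I) = (I + m)*(-2 + I² - 20*m) (X(m, I) = (I + m)*((-20*m + I*I) - 2) = (I + m)*((-20*m + I²) - 2) = (I + m)*((I² - 20*m) - 2) = (I + m)*(-2 + I² - 20*m))
√(-4713 + X(1/(l(-2) + 29), 33)) = √(-4713 + (33³ - 20/(-2 + 29)² - 2*33 - 2/(-2 + 29) + 33²/(-2 + 29) - 20*33/(-2 + 29))) = √(-4713 + (35937 - 20*(1/27)² - 66 - 2/27 + 1089/27 - 20*33/27)) = √(-4713 + (35937 - 20*(1/27)² - 66 - 2*1/27 + (1/27)*1089 - 20*33*1/27)) = √(-4713 + (35937 - 20*1/729 - 66 - 2/27 + 121/3 - 220/9)) = √(-4713 + (35937 - 20/729 - 66 - 2/27 + 121/3 - 220/9)) = √(-4713 + 26161468/729) = √(22725691/729) = √22725691/27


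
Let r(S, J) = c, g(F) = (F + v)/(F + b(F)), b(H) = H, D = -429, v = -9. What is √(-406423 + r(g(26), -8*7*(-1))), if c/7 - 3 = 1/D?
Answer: I*√74794633485/429 ≈ 637.5*I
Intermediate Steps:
c = 9002/429 (c = 21 + 7/(-429) = 21 + 7*(-1/429) = 21 - 7/429 = 9002/429 ≈ 20.984)
g(F) = (-9 + F)/(2*F) (g(F) = (F - 9)/(F + F) = (-9 + F)/((2*F)) = (-9 + F)*(1/(2*F)) = (-9 + F)/(2*F))
r(S, J) = 9002/429
√(-406423 + r(g(26), -8*7*(-1))) = √(-406423 + 9002/429) = √(-174346465/429) = I*√74794633485/429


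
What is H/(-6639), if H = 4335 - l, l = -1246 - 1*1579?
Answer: -7160/6639 ≈ -1.0785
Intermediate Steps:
l = -2825 (l = -1246 - 1579 = -2825)
H = 7160 (H = 4335 - 1*(-2825) = 4335 + 2825 = 7160)
H/(-6639) = 7160/(-6639) = 7160*(-1/6639) = -7160/6639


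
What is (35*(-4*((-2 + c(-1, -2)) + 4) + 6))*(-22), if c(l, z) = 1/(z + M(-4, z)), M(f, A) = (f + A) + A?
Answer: 1232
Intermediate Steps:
M(f, A) = f + 2*A (M(f, A) = (A + f) + A = f + 2*A)
c(l, z) = 1/(-4 + 3*z) (c(l, z) = 1/(z + (-4 + 2*z)) = 1/(-4 + 3*z))
(35*(-4*((-2 + c(-1, -2)) + 4) + 6))*(-22) = (35*(-4*((-2 + 1/(-4 + 3*(-2))) + 4) + 6))*(-22) = (35*(-4*((-2 + 1/(-4 - 6)) + 4) + 6))*(-22) = (35*(-4*((-2 + 1/(-10)) + 4) + 6))*(-22) = (35*(-4*((-2 - 1/10) + 4) + 6))*(-22) = (35*(-4*(-21/10 + 4) + 6))*(-22) = (35*(-4*19/10 + 6))*(-22) = (35*(-38/5 + 6))*(-22) = (35*(-8/5))*(-22) = -56*(-22) = 1232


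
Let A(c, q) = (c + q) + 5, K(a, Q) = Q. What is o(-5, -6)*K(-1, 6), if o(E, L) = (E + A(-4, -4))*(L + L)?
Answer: 576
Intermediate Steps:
A(c, q) = 5 + c + q
o(E, L) = 2*L*(-3 + E) (o(E, L) = (E + (5 - 4 - 4))*(L + L) = (E - 3)*(2*L) = (-3 + E)*(2*L) = 2*L*(-3 + E))
o(-5, -6)*K(-1, 6) = (2*(-6)*(-3 - 5))*6 = (2*(-6)*(-8))*6 = 96*6 = 576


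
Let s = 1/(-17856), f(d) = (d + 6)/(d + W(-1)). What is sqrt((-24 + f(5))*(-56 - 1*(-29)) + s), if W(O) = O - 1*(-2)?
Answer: sqrt(331291265)/744 ≈ 24.464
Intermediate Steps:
W(O) = 2 + O (W(O) = O + 2 = 2 + O)
f(d) = (6 + d)/(1 + d) (f(d) = (d + 6)/(d + (2 - 1)) = (6 + d)/(d + 1) = (6 + d)/(1 + d))
s = -1/17856 ≈ -5.6004e-5
sqrt((-24 + f(5))*(-56 - 1*(-29)) + s) = sqrt((-24 + (6 + 5)/(1 + 5))*(-56 - 1*(-29)) - 1/17856) = sqrt((-24 + 11/6)*(-56 + 29) - 1/17856) = sqrt((-24 + (1/6)*11)*(-27) - 1/17856) = sqrt((-24 + 11/6)*(-27) - 1/17856) = sqrt(-133/6*(-27) - 1/17856) = sqrt(1197/2 - 1/17856) = sqrt(10686815/17856) = sqrt(331291265)/744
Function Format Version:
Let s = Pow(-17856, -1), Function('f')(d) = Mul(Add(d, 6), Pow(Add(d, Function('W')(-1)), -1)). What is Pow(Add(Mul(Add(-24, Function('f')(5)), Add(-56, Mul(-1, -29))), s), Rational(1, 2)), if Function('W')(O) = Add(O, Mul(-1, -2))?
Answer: Mul(Rational(1, 744), Pow(331291265, Rational(1, 2))) ≈ 24.464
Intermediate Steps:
Function('W')(O) = Add(2, O) (Function('W')(O) = Add(O, 2) = Add(2, O))
Function('f')(d) = Mul(Pow(Add(1, d), -1), Add(6, d)) (Function('f')(d) = Mul(Add(d, 6), Pow(Add(d, Add(2, -1)), -1)) = Mul(Add(6, d), Pow(Add(d, 1), -1)) = Mul(Add(6, d), Pow(Add(1, d), -1)) = Mul(Pow(Add(1, d), -1), Add(6, d)))
s = Rational(-1, 17856) ≈ -5.6004e-5
Pow(Add(Mul(Add(-24, Function('f')(5)), Add(-56, Mul(-1, -29))), s), Rational(1, 2)) = Pow(Add(Mul(Add(-24, Mul(Pow(Add(1, 5), -1), Add(6, 5))), Add(-56, Mul(-1, -29))), Rational(-1, 17856)), Rational(1, 2)) = Pow(Add(Mul(Add(-24, Mul(Pow(6, -1), 11)), Add(-56, 29)), Rational(-1, 17856)), Rational(1, 2)) = Pow(Add(Mul(Add(-24, Mul(Rational(1, 6), 11)), -27), Rational(-1, 17856)), Rational(1, 2)) = Pow(Add(Mul(Add(-24, Rational(11, 6)), -27), Rational(-1, 17856)), Rational(1, 2)) = Pow(Add(Mul(Rational(-133, 6), -27), Rational(-1, 17856)), Rational(1, 2)) = Pow(Add(Rational(1197, 2), Rational(-1, 17856)), Rational(1, 2)) = Pow(Rational(10686815, 17856), Rational(1, 2)) = Mul(Rational(1, 744), Pow(331291265, Rational(1, 2)))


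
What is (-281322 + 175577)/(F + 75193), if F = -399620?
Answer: 105745/324427 ≈ 0.32594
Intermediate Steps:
(-281322 + 175577)/(F + 75193) = (-281322 + 175577)/(-399620 + 75193) = -105745/(-324427) = -105745*(-1/324427) = 105745/324427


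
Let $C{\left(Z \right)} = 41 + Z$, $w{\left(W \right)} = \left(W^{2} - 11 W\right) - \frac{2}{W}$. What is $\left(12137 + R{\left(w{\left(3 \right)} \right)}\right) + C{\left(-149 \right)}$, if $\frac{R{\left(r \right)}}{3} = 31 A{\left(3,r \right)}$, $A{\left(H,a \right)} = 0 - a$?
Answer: $14323$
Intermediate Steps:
$A{\left(H,a \right)} = - a$
$w{\left(W \right)} = W^{2} - 11 W - \frac{2}{W}$
$R{\left(r \right)} = - 93 r$ ($R{\left(r \right)} = 3 \cdot 31 \left(- r\right) = 3 \left(- 31 r\right) = - 93 r$)
$\left(12137 + R{\left(w{\left(3 \right)} \right)}\right) + C{\left(-149 \right)} = \left(12137 - 93 \frac{-2 + 3^{2} \left(-11 + 3\right)}{3}\right) + \left(41 - 149\right) = \left(12137 - 93 \frac{-2 + 9 \left(-8\right)}{3}\right) - 108 = \left(12137 - 93 \frac{-2 - 72}{3}\right) - 108 = \left(12137 - 93 \cdot \frac{1}{3} \left(-74\right)\right) - 108 = \left(12137 - -2294\right) - 108 = \left(12137 + 2294\right) - 108 = 14431 - 108 = 14323$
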